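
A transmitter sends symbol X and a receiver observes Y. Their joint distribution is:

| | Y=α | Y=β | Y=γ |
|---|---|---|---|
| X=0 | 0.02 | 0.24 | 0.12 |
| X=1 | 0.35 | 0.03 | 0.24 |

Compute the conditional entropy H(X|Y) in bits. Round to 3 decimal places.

Marginals: p(X) = (0.3800, 0.6200), p(Y) = (0.3700, 0.2700, 0.3600).
H(X|Y) = Σ p(Y) · H(X|Y=·).
  Y=α: p=0.3700, H(X|Y=α) = 0.3034
  Y=β: p=0.2700, H(X|Y=β) = 0.5033
  Y=γ: p=0.3600, H(X|Y=γ) = 0.9183
Weighted sum = 0.579 bits.

0.579 bits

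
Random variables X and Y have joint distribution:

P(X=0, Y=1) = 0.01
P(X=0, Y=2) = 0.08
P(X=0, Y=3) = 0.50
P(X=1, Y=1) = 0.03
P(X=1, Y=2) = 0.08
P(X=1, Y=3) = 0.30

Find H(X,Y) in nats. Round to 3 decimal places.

1.263 nats

H(X,Y) = −Σ p(x,y)·ln p(x,y) over all 6 cells.
  cell (0,1): −0.01·ln0.01 = 0.0461
  cell (0,2): −0.08·ln0.08 = 0.2021
  cell (0,3): −0.50·ln0.50 = 0.3466
  cell (1,1): −0.03·ln0.03 = 0.1052
  cell (1,2): −0.08·ln0.08 = 0.2021
  cell (1,3): −0.30·ln0.30 = 0.3612
Sum = 1.263 nats.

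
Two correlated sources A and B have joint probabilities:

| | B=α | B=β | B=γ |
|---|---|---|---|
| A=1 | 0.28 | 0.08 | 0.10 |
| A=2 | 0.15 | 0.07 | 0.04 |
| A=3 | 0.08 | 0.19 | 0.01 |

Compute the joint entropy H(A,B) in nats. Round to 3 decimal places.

H(A,B) = −Σ p(x,y)·ln p(x,y) over all 9 cells.
  cell (1,α): −0.28·ln0.28 = 0.3564
  cell (1,β): −0.08·ln0.08 = 0.2021
  cell (1,γ): −0.10·ln0.10 = 0.2303
  cell (2,α): −0.15·ln0.15 = 0.2846
  cell (2,β): −0.07·ln0.07 = 0.1861
  cell (2,γ): −0.04·ln0.04 = 0.1288
  cell (3,α): −0.08·ln0.08 = 0.2021
  cell (3,β): −0.19·ln0.19 = 0.3155
  cell (3,γ): −0.01·ln0.01 = 0.0461
Sum = 1.952 nats.

1.952 nats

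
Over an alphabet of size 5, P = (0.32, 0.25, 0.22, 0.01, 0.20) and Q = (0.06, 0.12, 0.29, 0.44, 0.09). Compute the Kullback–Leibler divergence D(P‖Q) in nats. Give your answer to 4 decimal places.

0.7802 nats

D(P‖Q) = Σ p·ln(p/q).
  0.32·ln(0.32/0.06) = 0.53567
  0.25·ln(0.25/0.12) = 0.18349
  0.22·ln(0.22/0.29) = -0.06078
  0.01·ln(0.01/0.44) = -0.03784
  0.20·ln(0.20/0.09) = 0.15970
D(P‖Q) = 0.7802 nats.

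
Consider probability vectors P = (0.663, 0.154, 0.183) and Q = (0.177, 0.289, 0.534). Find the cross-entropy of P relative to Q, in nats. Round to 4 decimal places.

H(P,Q) = −Σ p·ln q.
  −0.663·ln(0.177) = 1.14805
  −0.154·ln(0.289) = 0.19116
  −0.183·ln(0.534) = 0.11481
H(P,Q) = 1.4540 nats.

1.4540 nats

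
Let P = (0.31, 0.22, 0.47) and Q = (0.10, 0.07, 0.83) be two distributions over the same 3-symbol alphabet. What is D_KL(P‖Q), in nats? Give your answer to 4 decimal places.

0.3354 nats

D(P‖Q) = Σ p·ln(p/q).
  0.31·ln(0.31/0.10) = 0.35073
  0.22·ln(0.22/0.07) = 0.25193
  0.47·ln(0.47/0.83) = -0.26729
D(P‖Q) = 0.3354 nats.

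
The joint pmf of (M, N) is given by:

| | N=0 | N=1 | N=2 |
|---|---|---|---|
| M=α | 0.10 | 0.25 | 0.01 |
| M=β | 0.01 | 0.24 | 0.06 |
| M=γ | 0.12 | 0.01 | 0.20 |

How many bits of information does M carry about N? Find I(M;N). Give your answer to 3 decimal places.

0.479 bits

Marginals: p(M) = (0.3600, 0.3100, 0.3300), p(N) = (0.2300, 0.5000, 0.2700).
I(M;N) = Σ p(x,y)·log₂[p(x,y)/(p(x)p(y))].
  (α,0): 0.10·log₂(1.2077) = 0.0272
  (α,1): 0.25·log₂(1.3889) = 0.1185
  (α,2): 0.01·log₂(0.1029) = -0.0328
  (β,0): 0.01·log₂(0.1403) = -0.0283
  (β,1): 0.24·log₂(1.5484) = 0.1514
  (β,2): 0.06·log₂(0.7168) = -0.0288
  (γ,0): 0.12·log₂(1.5810) = 0.0793
  (γ,1): 0.01·log₂(0.0606) = -0.0404
  (γ,2): 0.20·log₂(2.2447) = 0.2333
Sum = 0.479 bits.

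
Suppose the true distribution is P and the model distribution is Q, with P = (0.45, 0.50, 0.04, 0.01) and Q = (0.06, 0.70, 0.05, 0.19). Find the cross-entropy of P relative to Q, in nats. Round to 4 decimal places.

H(P,Q) = −Σ p·ln q.
  −0.45·ln(0.06) = 1.26603
  −0.50·ln(0.70) = 0.17834
  −0.04·ln(0.05) = 0.11983
  −0.01·ln(0.19) = 0.01661
H(P,Q) = 1.5808 nats.

1.5808 nats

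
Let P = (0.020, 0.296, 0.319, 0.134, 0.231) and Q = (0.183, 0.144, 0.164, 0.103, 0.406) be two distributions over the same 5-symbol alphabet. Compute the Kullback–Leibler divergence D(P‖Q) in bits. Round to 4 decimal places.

0.4129 bits

D(P‖Q) = Σ p·log₂(p/q).
  0.020·log₂(0.020/0.183) = -0.06388
  0.296·log₂(0.296/0.144) = 0.30770
  0.319·log₂(0.319/0.164) = 0.30620
  0.134·log₂(0.134/0.103) = 0.05086
  0.231·log₂(0.231/0.406) = -0.18794
D(P‖Q) = 0.4129 bits.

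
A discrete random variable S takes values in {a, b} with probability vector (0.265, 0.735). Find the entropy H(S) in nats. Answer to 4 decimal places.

0.5782 nats

H(S) = −Σ p·ln p.
  −(0.265)·ln(0.265) = 0.35193
  −(0.735)·ln(0.735) = 0.22630
Sum: 0.35193 + 0.22630 = 0.5782 nats.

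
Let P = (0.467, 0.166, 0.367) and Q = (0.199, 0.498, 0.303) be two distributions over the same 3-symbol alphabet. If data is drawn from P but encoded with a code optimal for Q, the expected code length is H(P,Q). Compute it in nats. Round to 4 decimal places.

H(P,Q) = −Σ p·ln q.
  −0.467·ln(0.199) = 0.75395
  −0.166·ln(0.498) = 0.11573
  −0.367·ln(0.303) = 0.43821
H(P,Q) = 1.3079 nats.

1.3079 nats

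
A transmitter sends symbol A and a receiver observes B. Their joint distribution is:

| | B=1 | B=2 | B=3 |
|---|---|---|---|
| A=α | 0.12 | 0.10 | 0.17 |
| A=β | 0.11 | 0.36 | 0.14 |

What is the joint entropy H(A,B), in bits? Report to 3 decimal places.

H(A,B) = −Σ p(x,y)·log₂ p(x,y) over all 6 cells.
  cell (α,1): −0.12·log₂0.12 = 0.3671
  cell (α,2): −0.10·log₂0.10 = 0.3322
  cell (α,3): −0.17·log₂0.17 = 0.4346
  cell (β,1): −0.11·log₂0.11 = 0.3503
  cell (β,2): −0.36·log₂0.36 = 0.5306
  cell (β,3): −0.14·log₂0.14 = 0.3971
Sum = 2.412 bits.

2.412 bits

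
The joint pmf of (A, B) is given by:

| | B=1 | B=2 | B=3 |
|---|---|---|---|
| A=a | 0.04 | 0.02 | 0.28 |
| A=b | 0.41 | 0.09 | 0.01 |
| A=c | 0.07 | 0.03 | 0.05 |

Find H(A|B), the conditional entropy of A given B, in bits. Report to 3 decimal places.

0.939 bits

Chain rule: H(A|B) = H(A,B) − H(B).
Marginals: p(A) = (0.3400, 0.5100, 0.1500), p(B) = (0.5200, 0.1400, 0.3400).
H(A,B) = 2.3557 bits; H(B) = 1.4169 bits.
H(A|B) = 2.3557 − 1.4169 = 0.939 bits.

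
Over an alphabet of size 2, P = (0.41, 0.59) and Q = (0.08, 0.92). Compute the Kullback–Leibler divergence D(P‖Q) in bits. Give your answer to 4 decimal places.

D(P‖Q) = Σ p·log₂(p/q).
  0.41·log₂(0.41/0.08) = 0.96660
  0.59·log₂(0.59/0.92) = -0.37814
D(P‖Q) = 0.5885 bits.

0.5885 bits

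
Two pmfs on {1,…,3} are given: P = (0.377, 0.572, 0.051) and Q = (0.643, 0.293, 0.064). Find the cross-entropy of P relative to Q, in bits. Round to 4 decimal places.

H(P,Q) = −Σ p·log₂ q.
  −0.377·log₂(0.643) = 0.24019
  −0.572·log₂(0.293) = 1.01303
  −0.051·log₂(0.064) = 0.20225
H(P,Q) = 1.4555 bits.

1.4555 bits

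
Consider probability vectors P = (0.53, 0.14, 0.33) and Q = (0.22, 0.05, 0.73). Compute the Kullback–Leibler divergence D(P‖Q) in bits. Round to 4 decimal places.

D(P‖Q) = Σ p·log₂(p/q).
  0.53·log₂(0.53/0.22) = 0.67230
  0.14·log₂(0.14/0.05) = 0.20796
  0.33·log₂(0.33/0.73) = -0.37799
D(P‖Q) = 0.5023 bits.

0.5023 bits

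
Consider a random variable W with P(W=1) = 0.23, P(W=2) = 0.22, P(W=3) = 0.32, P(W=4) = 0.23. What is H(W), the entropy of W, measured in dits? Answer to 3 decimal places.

0.597 dits

H(W) = −Σ p·log₁₀ p.
  −(0.23)·log₁₀(0.23) = 0.1468
  −(0.22)·log₁₀(0.22) = 0.1447
  −(0.32)·log₁₀(0.32) = 0.1584
  −(0.23)·log₁₀(0.23) = 0.1468
Sum: 0.1468 + 0.1447 + 0.1584 + 0.1468 = 0.597 dits.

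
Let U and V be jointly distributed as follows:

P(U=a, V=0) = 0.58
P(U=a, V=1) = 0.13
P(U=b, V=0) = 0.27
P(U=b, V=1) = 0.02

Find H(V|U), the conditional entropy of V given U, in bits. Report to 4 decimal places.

0.5926 bits

Marginals: p(U) = (0.7100, 0.2900), p(V) = (0.8500, 0.1500).
H(V|U) = Σ p(U) · H(V|U=·).
  U=a: p=0.7100, H(V|U=a) = 0.6868
  U=b: p=0.2900, H(V|U=b) = 0.3621
Weighted sum = 0.5926 bits.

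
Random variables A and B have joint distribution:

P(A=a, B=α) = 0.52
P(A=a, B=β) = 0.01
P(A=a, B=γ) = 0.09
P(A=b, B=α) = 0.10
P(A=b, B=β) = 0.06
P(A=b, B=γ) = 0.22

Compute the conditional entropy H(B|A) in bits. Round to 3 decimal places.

Marginals: p(A) = (0.6200, 0.3800), p(B) = (0.6200, 0.0700, 0.3100).
H(B|A) = Σ p(A) · H(B|A=·).
  A=a: p=0.6200, H(B|A=a) = 0.7130
  A=b: p=0.3800, H(B|A=b) = 1.3838
Weighted sum = 0.968 bits.

0.968 bits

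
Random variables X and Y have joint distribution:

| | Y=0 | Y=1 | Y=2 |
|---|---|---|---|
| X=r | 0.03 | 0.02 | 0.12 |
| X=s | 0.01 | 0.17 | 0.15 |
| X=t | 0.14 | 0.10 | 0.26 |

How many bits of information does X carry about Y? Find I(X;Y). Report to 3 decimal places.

0.133 bits

Marginals: p(X) = (0.1700, 0.3300, 0.5000), p(Y) = (0.1800, 0.2900, 0.5300).
I(X;Y) = H(X) + H(Y) − H(X,Y).
H(X) = 1.4624, H(Y) = 1.4487, H(X,Y) = 2.7779.
I(X;Y) = 1.4624 + 1.4487 − 2.7779 = 0.133 bits.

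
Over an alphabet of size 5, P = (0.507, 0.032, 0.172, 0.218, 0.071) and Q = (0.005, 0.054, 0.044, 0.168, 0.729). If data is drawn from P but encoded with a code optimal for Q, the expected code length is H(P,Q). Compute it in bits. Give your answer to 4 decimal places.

5.3787 bits

H(P,Q) = −Σ p·log₂ q.
  −0.507·log₂(0.005) = 3.87544
  −0.032·log₂(0.054) = 0.13475
  −0.172·log₂(0.044) = 0.77509
  −0.218·log₂(0.168) = 0.56102
  −0.071·log₂(0.729) = 0.03238
H(P,Q) = 5.3787 bits.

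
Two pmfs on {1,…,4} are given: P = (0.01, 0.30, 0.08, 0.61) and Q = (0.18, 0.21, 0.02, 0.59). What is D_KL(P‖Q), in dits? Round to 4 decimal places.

D(P‖Q) = Σ p·log₁₀(p/q).
  0.01·log₁₀(0.01/0.18) = -0.01255
  0.30·log₁₀(0.30/0.21) = 0.04647
  0.08·log₁₀(0.08/0.02) = 0.04816
  0.61·log₁₀(0.61/0.59) = 0.00883
D(P‖Q) = 0.0909 dits.

0.0909 dits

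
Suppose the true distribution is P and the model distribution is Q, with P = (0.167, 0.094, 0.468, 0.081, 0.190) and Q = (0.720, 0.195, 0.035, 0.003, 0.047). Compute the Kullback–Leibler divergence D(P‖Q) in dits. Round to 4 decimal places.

0.6225 dits

D(P‖Q) = Σ p·log₁₀(p/q).
  0.167·log₁₀(0.167/0.720) = -0.10598
  0.094·log₁₀(0.094/0.195) = -0.02979
  0.468·log₁₀(0.468/0.035) = 0.52705
  0.081·log₁₀(0.081/0.003) = 0.11594
  0.190·log₁₀(0.190/0.047) = 0.11526
D(P‖Q) = 0.6225 dits.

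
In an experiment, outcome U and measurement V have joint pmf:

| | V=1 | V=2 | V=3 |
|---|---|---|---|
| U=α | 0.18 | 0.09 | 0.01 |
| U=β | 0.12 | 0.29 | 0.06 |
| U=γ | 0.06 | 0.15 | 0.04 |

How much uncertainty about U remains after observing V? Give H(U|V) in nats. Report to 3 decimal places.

0.989 nats

Chain rule: H(U|V) = H(U,V) − H(V).
Marginals: p(U) = (0.2800, 0.4700, 0.2500), p(V) = (0.3600, 0.5300, 0.1100).
H(U,V) = 1.9358 nats; H(V) = 0.9471 nats.
H(U|V) = 1.9358 − 0.9471 = 0.989 nats.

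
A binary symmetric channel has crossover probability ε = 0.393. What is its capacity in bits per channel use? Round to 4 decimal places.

0.0333 bits

Binary symmetric channel: C = 1 − h₂(ε) where h₂ is the binary entropy function.
h₂(0.393) = −0.393·log₂0.393 − 0.607·log₂0.607 = 0.9667.
C = 1 − 0.9667 = 0.0333 bits per channel use.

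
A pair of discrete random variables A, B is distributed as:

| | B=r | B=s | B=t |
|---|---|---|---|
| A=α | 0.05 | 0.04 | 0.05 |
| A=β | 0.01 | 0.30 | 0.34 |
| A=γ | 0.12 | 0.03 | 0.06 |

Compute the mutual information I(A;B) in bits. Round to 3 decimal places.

Marginals: p(A) = (0.1400, 0.6500, 0.2100), p(B) = (0.1800, 0.3700, 0.4500).
I(A;B) = Σ p(x,y)·log₂[p(x,y)/(p(x)p(y))].
  (α,r): 0.05·log₂(1.9841) = 0.0494
  (α,s): 0.04·log₂(0.7722) = -0.0149
  (α,t): 0.05·log₂(0.7937) = -0.0167
  (β,r): 0.01·log₂(0.0855) = -0.0355
  (β,s): 0.30·log₂(1.2474) = 0.0957
  (β,t): 0.34·log₂(1.1624) = 0.0738
  (γ,r): 0.12·log₂(3.1746) = 0.2000
  (γ,s): 0.03·log₂(0.3861) = -0.0412
  (γ,t): 0.06·log₂(0.6349) = -0.0393
Sum = 0.271 bits.

0.271 bits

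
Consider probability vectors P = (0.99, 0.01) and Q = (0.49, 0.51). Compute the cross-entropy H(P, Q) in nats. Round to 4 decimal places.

H(P,Q) = −Σ p·ln q.
  −0.99·ln(0.49) = 0.70622
  −0.01·ln(0.51) = 0.00673
H(P,Q) = 0.7129 nats.

0.7129 nats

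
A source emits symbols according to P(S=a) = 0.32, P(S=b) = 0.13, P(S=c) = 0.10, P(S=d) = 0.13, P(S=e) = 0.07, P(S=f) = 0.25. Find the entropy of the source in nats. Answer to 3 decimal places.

1.658 nats

H(S) = −Σ p·ln p.
  −(0.32)·ln(0.32) = 0.3646
  −(0.13)·ln(0.13) = 0.2652
  −(0.10)·ln(0.10) = 0.2303
  −(0.13)·ln(0.13) = 0.2652
  −(0.07)·ln(0.07) = 0.1861
  −(0.25)·ln(0.25) = 0.3466
Sum: 0.3646 + 0.2652 + 0.2303 + 0.2652 + 0.1861 + 0.3466 = 1.658 nats.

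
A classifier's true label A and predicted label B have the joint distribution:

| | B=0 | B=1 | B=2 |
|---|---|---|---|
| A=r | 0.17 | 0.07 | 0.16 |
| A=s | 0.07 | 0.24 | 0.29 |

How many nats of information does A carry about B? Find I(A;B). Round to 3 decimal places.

0.070 nats

Marginals: p(A) = (0.4000, 0.6000), p(B) = (0.2400, 0.3100, 0.4500).
I(A;B) = H(A) + H(B) − H(A,B).
H(A) = 0.6730, H(B) = 1.0649, H(A,B) = 1.6682.
I(A;B) = 0.6730 + 1.0649 − 1.6682 = 0.070 nats.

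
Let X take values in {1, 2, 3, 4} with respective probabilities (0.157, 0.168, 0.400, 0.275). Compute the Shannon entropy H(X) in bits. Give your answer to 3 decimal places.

H(X) = −Σ p·log₂ p.
  −(0.157)·log₂(0.157) = 0.4194
  −(0.168)·log₂(0.168) = 0.4323
  −(0.400)·log₂(0.400) = 0.5288
  −(0.275)·log₂(0.275) = 0.5122
Sum: 0.4194 + 0.4323 + 0.5288 + 0.5122 = 1.893 bits.

1.893 bits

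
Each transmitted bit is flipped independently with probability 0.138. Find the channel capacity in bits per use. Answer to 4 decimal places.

Binary symmetric channel: C = 1 − h₂(ε) where h₂ is the binary entropy function.
h₂(0.138) = −0.138·log₂0.138 − 0.862·log₂0.862 = 0.5790.
C = 1 − 0.5790 = 0.4210 bits per channel use.

0.4210 bits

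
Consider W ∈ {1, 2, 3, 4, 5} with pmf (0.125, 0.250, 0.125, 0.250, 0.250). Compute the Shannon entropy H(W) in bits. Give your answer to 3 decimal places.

H(W) = −Σ p·log₂ p.
  −(0.125)·log₂(0.125) = 0.3750
  −(0.250)·log₂(0.250) = 0.5000
  −(0.125)·log₂(0.125) = 0.3750
  −(0.250)·log₂(0.250) = 0.5000
  −(0.250)·log₂(0.250) = 0.5000
Sum: 0.3750 + 0.5000 + 0.3750 + 0.5000 + 0.5000 = 2.250 bits.

2.250 bits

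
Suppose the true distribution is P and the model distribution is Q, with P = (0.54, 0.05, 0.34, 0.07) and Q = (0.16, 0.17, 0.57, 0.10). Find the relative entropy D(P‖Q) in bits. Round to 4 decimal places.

D(P‖Q) = Σ p·log₂(p/q).
  0.54·log₂(0.54/0.16) = 0.94764
  0.05·log₂(0.05/0.17) = -0.08828
  0.34·log₂(0.34/0.57) = -0.25345
  0.07·log₂(0.07/0.10) = -0.03602
D(P‖Q) = 0.5699 bits.

0.5699 bits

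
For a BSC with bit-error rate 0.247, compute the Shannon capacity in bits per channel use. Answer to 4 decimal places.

0.1935 bits

Binary symmetric channel: C = 1 − h₂(ε) where h₂ is the binary entropy function.
h₂(0.247) = −0.247·log₂0.247 − 0.753·log₂0.753 = 0.8065.
C = 1 − 0.8065 = 0.1935 bits per channel use.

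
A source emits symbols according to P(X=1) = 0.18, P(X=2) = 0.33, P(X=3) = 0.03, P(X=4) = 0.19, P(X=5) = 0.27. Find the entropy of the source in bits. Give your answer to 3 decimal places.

2.090 bits

H(X) = −Σ p·log₂ p.
  −(0.18)·log₂(0.18) = 0.4453
  −(0.33)·log₂(0.33) = 0.5278
  −(0.03)·log₂(0.03) = 0.1518
  −(0.19)·log₂(0.19) = 0.4552
  −(0.27)·log₂(0.27) = 0.5100
Sum: 0.4453 + 0.5278 + 0.1518 + 0.4552 + 0.5100 = 2.090 bits.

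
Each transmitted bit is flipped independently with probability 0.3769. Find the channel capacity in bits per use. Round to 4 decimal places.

0.0442 bits

Binary symmetric channel: C = 1 − h₂(ε) where h₂ is the binary entropy function.
h₂(0.3769) = −0.3769·log₂0.3769 − 0.6231·log₂0.6231 = 0.9558.
C = 1 − 0.9558 = 0.0442 bits per channel use.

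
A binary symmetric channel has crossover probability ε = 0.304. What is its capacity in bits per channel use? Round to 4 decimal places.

Binary symmetric channel: C = 1 − h₂(ε) where h₂ is the binary entropy function.
h₂(0.304) = −0.304·log₂0.304 − 0.696·log₂0.696 = 0.8861.
C = 1 − 0.8861 = 0.1139 bits per channel use.

0.1139 bits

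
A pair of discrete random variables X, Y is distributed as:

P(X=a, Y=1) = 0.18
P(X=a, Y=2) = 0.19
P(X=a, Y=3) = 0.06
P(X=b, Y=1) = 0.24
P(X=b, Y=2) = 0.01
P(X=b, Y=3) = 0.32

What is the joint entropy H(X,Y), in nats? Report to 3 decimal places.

H(X,Y) = −Σ p(x,y)·ln p(x,y) over all 6 cells.
  cell (a,1): −0.18·ln0.18 = 0.3087
  cell (a,2): −0.19·ln0.19 = 0.3155
  cell (a,3): −0.06·ln0.06 = 0.1688
  cell (b,1): −0.24·ln0.24 = 0.3425
  cell (b,2): −0.01·ln0.01 = 0.0461
  cell (b,3): −0.32·ln0.32 = 0.3646
Sum = 1.546 nats.

1.546 nats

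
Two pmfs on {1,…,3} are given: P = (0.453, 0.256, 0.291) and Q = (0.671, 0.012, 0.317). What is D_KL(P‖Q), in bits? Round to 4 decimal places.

0.8376 bits

D(P‖Q) = Σ p·log₂(p/q).
  0.453·log₂(0.453/0.671) = -0.25676
  0.256·log₂(0.256/0.012) = 1.13025
  0.291·log₂(0.291/0.317) = -0.03593
D(P‖Q) = 0.8376 bits.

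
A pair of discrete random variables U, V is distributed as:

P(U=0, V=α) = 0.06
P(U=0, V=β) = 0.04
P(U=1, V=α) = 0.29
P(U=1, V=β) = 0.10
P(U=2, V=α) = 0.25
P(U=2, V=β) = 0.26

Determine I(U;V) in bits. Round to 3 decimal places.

Marginals: p(U) = (0.1000, 0.3900, 0.5100), p(V) = (0.6000, 0.4000).
I(U;V) = Σ p(x,y)·log₂[p(x,y)/(p(x)p(y))].
  (0,α): 0.06·log₂(1.0000) = 0.0000
  (0,β): 0.04·log₂(1.0000) = 0.0000
  (1,α): 0.29·log₂(1.2393) = 0.0898
  (1,β): 0.10·log₂(0.6410) = -0.0642
  (2,α): 0.25·log₂(0.8170) = -0.0729
  (2,β): 0.26·log₂(1.2745) = 0.0910
Sum = 0.044 bits.

0.044 bits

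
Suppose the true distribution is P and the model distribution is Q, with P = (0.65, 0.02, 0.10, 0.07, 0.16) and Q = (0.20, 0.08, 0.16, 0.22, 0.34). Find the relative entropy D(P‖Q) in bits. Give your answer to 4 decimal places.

0.7078 bits

D(P‖Q) = Σ p·log₂(p/q).
  0.65·log₂(0.65/0.20) = 1.10529
  0.02·log₂(0.02/0.08) = -0.04000
  0.10·log₂(0.10/0.16) = -0.06781
  0.07·log₂(0.07/0.22) = -0.11565
  0.16·log₂(0.16/0.34) = -0.17399
D(P‖Q) = 0.7078 bits.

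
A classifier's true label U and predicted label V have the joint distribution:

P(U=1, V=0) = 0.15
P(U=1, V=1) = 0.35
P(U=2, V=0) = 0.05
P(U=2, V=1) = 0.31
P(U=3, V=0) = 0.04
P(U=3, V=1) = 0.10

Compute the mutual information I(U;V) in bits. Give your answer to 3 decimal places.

Marginals: p(U) = (0.5000, 0.3600, 0.1400), p(V) = (0.2400, 0.7600).
I(U;V) = Σ p(x,y)·log₂[p(x,y)/(p(x)p(y))].
  (1,0): 0.15·log₂(1.2500) = 0.0483
  (1,1): 0.35·log₂(0.9211) = -0.0415
  (2,0): 0.05·log₂(0.5787) = -0.0395
  (2,1): 0.31·log₂(1.1330) = 0.0559
  (3,0): 0.04·log₂(1.1905) = 0.0101
  (3,1): 0.10·log₂(0.9398) = -0.0089
Sum = 0.024 bits.

0.024 bits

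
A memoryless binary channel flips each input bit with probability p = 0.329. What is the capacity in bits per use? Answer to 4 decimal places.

Binary symmetric channel: C = 1 − h₂(ε) where h₂ is the binary entropy function.
h₂(0.329) = −0.329·log₂0.329 − 0.671·log₂0.671 = 0.9139.
C = 1 − 0.9139 = 0.0861 bits per channel use.

0.0861 bits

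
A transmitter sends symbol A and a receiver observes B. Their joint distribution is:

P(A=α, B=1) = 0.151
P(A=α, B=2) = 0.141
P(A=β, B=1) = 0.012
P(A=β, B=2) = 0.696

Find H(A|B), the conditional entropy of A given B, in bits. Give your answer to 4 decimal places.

0.6094 bits

Chain rule: H(A|B) = H(A,B) − H(B).
Marginals: p(A) = (0.2920, 0.7080), p(B) = (0.1630, 0.8370).
H(A,B) = 1.2508 bits; H(B) = 0.6414 bits.
H(A|B) = 1.2508 − 0.6414 = 0.6094 bits.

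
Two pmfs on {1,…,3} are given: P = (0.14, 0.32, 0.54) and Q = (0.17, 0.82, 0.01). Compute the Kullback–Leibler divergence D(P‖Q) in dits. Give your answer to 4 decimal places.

D(P‖Q) = Σ p·log₁₀(p/q).
  0.14·log₁₀(0.14/0.17) = -0.01180
  0.32·log₁₀(0.32/0.82) = -0.13077
  0.54·log₁₀(0.54/0.01) = 0.93549
D(P‖Q) = 0.7929 dits.

0.7929 dits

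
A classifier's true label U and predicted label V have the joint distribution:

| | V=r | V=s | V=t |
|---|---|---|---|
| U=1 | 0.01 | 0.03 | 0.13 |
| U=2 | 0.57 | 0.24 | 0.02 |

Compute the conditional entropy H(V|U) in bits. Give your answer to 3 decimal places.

Marginals: p(U) = (0.1700, 0.8300), p(V) = (0.5800, 0.2700, 0.1500).
H(V|U) = Σ p(U) · H(V|U=·).
  U=1: p=0.1700, H(V|U=1) = 0.9780
  U=2: p=0.8300, H(V|U=2) = 1.0195
Weighted sum = 1.012 bits.

1.012 bits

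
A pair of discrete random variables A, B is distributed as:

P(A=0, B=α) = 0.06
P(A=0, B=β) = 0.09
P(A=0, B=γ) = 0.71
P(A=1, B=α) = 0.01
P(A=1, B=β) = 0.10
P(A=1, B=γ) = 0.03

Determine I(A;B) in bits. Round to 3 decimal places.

Marginals: p(A) = (0.8600, 0.1400), p(B) = (0.0700, 0.1900, 0.7400).
I(A;B) = Σ p(x,y)·log₂[p(x,y)/(p(x)p(y))].
  (0,α): 0.06·log₂(0.9967) = -0.0003
  (0,β): 0.09·log₂(0.5508) = -0.0774
  (0,γ): 0.71·log₂(1.1157) = 0.1121
  (1,α): 0.01·log₂(1.0204) = 0.0003
  (1,β): 0.10·log₂(3.7594) = 0.1911
  (1,γ): 0.03·log₂(0.2896) = -0.0536
Sum = 0.172 bits.

0.172 bits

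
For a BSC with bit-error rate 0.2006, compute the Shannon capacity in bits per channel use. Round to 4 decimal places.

0.2769 bits

Binary symmetric channel: C = 1 − h₂(ε) where h₂ is the binary entropy function.
h₂(0.2006) = −0.2006·log₂0.2006 − 0.7994·log₂0.7994 = 0.7231.
C = 1 − 0.7231 = 0.2769 bits per channel use.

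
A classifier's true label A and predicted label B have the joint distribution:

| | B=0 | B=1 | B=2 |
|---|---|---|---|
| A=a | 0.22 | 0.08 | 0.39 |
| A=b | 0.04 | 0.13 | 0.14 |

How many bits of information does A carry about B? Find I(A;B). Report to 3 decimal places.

Marginals: p(A) = (0.6900, 0.3100), p(B) = (0.2600, 0.2100, 0.5300).
I(A;B) = H(A) + H(B) − H(A,B).
H(A) = 0.8932, H(B) = 1.4636, H(A,B) = 2.2674.
I(A;B) = 0.8932 + 1.4636 − 2.2674 = 0.089 bits.

0.089 bits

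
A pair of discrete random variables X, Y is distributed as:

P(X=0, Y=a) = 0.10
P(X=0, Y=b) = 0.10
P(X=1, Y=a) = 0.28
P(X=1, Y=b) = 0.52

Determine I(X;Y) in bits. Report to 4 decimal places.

0.0108 bits

Marginals: p(X) = (0.2000, 0.8000), p(Y) = (0.3800, 0.6200).
I(X;Y) = Σ p(x,y)·log₂[p(x,y)/(p(x)p(y))].
  (0,a): 0.10·log₂(1.3158) = 0.03959
  (0,b): 0.10·log₂(0.8065) = -0.03103
  (1,a): 0.28·log₂(0.9211) = -0.03322
  (1,b): 0.52·log₂(1.0484) = 0.03545
Sum = 0.0108 bits.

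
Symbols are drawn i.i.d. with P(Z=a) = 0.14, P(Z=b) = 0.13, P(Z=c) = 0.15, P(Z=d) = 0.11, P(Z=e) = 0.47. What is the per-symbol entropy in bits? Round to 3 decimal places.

H(Z) = −Σ p·log₂ p.
  −(0.14)·log₂(0.14) = 0.3971
  −(0.13)·log₂(0.13) = 0.3826
  −(0.15)·log₂(0.15) = 0.4105
  −(0.11)·log₂(0.11) = 0.3503
  −(0.47)·log₂(0.47) = 0.5120
Sum: 0.3971 + 0.3826 + 0.4105 + 0.3503 + 0.5120 = 2.053 bits.

2.053 bits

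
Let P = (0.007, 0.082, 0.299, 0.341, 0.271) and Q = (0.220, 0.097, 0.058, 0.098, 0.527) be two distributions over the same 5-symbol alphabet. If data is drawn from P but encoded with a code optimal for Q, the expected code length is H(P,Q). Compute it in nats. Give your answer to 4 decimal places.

2.0189 nats

H(P,Q) = −Σ p·ln q.
  −0.007·ln(0.220) = 0.01060
  −0.082·ln(0.097) = 0.19131
  −0.299·ln(0.058) = 0.85135
  −0.341·ln(0.098) = 0.79207
  −0.271·ln(0.527) = 0.17359
H(P,Q) = 2.0189 nats.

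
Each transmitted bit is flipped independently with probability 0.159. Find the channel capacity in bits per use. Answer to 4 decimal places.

Binary symmetric channel: C = 1 − h₂(ε) where h₂ is the binary entropy function.
h₂(0.159) = −0.159·log₂0.159 − 0.841·log₂0.841 = 0.6319.
C = 1 − 0.6319 = 0.3681 bits per channel use.

0.3681 bits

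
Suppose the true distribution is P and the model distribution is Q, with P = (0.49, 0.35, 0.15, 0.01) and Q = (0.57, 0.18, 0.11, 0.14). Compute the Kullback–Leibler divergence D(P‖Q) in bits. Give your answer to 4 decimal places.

D(P‖Q) = Σ p·log₂(p/q).
  0.49·log₂(0.49/0.57) = -0.10691
  0.35·log₂(0.35/0.18) = 0.33578
  0.15·log₂(0.15/0.11) = 0.06712
  0.01·log₂(0.01/0.14) = -0.03807
D(P‖Q) = 0.2579 bits.

0.2579 bits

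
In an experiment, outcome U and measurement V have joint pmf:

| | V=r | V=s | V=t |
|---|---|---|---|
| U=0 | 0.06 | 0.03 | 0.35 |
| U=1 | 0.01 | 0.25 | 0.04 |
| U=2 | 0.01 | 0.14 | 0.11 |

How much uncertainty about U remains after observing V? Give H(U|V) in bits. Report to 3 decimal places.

Marginals: p(U) = (0.4400, 0.3000, 0.2600), p(V) = (0.0800, 0.4200, 0.5000).
H(U|V) = Σ p(V) · H(U|V=·).
  V=r: p=0.0800, H(U|V=r) = 1.0613
  V=s: p=0.4200, H(U|V=s) = 1.2458
  V=t: p=0.5000, H(U|V=t) = 1.1323
Weighted sum = 1.174 bits.

1.174 bits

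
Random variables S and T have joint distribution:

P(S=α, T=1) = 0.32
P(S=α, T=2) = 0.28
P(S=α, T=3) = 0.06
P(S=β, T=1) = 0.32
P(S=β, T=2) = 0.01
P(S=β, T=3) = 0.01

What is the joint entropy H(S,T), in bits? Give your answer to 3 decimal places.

1.943 bits

H(S,T) = −Σ p(x,y)·log₂ p(x,y) over all 6 cells.
  cell (α,1): −0.32·log₂0.32 = 0.5260
  cell (α,2): −0.28·log₂0.28 = 0.5142
  cell (α,3): −0.06·log₂0.06 = 0.2435
  cell (β,1): −0.32·log₂0.32 = 0.5260
  cell (β,2): −0.01·log₂0.01 = 0.0664
  cell (β,3): −0.01·log₂0.01 = 0.0664
Sum = 1.943 bits.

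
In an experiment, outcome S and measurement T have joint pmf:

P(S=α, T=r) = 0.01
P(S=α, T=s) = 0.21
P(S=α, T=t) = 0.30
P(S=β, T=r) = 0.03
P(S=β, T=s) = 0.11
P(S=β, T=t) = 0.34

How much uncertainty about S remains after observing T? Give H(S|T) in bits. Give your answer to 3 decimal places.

0.968 bits

Marginals: p(S) = (0.5200, 0.4800), p(T) = (0.0400, 0.3200, 0.6400).
H(S|T) = Σ p(T) · H(S|T=·).
  T=r: p=0.0400, H(S|T=r) = 0.8113
  T=s: p=0.3200, H(S|T=s) = 0.9284
  T=t: p=0.6400, H(S|T=t) = 0.9972
Weighted sum = 0.968 bits.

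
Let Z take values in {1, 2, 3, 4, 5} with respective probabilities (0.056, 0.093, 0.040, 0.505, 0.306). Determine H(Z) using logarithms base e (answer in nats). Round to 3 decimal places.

1.218 nats

H(Z) = −Σ p·ln p.
  −(0.056)·ln(0.056) = 0.1614
  −(0.093)·ln(0.093) = 0.2209
  −(0.040)·ln(0.040) = 0.1288
  −(0.505)·ln(0.505) = 0.3450
  −(0.306)·ln(0.306) = 0.3624
Sum: 0.1614 + 0.2209 + 0.1288 + 0.3450 + 0.3624 = 1.218 nats.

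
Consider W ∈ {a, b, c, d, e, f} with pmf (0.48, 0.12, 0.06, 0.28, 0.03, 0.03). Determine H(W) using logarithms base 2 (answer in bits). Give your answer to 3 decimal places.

1.937 bits

H(W) = −Σ p·log₂ p.
  −(0.48)·log₂(0.48) = 0.5083
  −(0.12)·log₂(0.12) = 0.3671
  −(0.06)·log₂(0.06) = 0.2435
  −(0.28)·log₂(0.28) = 0.5142
  −(0.03)·log₂(0.03) = 0.1518
  −(0.03)·log₂(0.03) = 0.1518
Sum: 0.5083 + 0.3671 + 0.2435 + 0.5142 + 0.1518 + 0.1518 = 1.937 bits.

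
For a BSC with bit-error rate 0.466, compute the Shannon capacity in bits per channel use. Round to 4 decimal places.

Binary symmetric channel: C = 1 − h₂(ε) where h₂ is the binary entropy function.
h₂(0.466) = −0.466·log₂0.466 − 0.534·log₂0.534 = 0.9967.
C = 1 − 0.9967 = 0.0033 bits per channel use.

0.0033 bits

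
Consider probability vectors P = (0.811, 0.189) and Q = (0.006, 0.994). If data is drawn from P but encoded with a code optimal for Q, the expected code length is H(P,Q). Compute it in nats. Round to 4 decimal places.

H(P,Q) = −Σ p·ln q.
  −0.811·ln(0.006) = 4.14907
  −0.189·ln(0.994) = 0.00114
H(P,Q) = 4.1502 nats.

4.1502 nats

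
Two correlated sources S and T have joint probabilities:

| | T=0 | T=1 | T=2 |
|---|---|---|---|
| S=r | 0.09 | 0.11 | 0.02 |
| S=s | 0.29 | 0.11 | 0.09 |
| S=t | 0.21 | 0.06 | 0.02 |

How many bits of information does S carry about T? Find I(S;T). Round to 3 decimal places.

0.063 bits

Marginals: p(S) = (0.2200, 0.4900, 0.2900), p(T) = (0.5900, 0.2800, 0.1300).
I(S;T) = Σ p(x,y)·log₂[p(x,y)/(p(x)p(y))].
  (r,0): 0.09·log₂(0.6934) = -0.0475
  (r,1): 0.11·log₂(1.7857) = 0.0920
  (r,2): 0.02·log₂(0.6993) = -0.0103
  (s,0): 0.29·log₂(1.0031) = 0.0013
  (s,1): 0.11·log₂(0.8017) = -0.0351
  (s,2): 0.09·log₂(1.4129) = 0.0449
  (t,0): 0.21·log₂(1.2274) = 0.0621
  (t,1): 0.06·log₂(0.7389) = -0.0262
  (t,2): 0.02·log₂(0.5305) = -0.0183
Sum = 0.063 bits.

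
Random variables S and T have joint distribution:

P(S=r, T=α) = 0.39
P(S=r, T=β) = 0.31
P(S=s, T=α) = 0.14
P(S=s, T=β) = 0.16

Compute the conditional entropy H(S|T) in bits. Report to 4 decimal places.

0.8763 bits

Marginals: p(S) = (0.7000, 0.3000), p(T) = (0.5300, 0.4700).
H(S|T) = Σ p(T) · H(S|T=·).
  T=α: p=0.5300, H(S|T=α) = 0.8329
  T=β: p=0.4700, H(S|T=β) = 0.9252
Weighted sum = 0.8763 bits.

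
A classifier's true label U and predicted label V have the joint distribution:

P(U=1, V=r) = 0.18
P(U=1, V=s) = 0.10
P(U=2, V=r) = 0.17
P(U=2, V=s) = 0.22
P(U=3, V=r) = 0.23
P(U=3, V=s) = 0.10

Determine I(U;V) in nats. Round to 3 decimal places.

Marginals: p(U) = (0.2800, 0.3900, 0.3300), p(V) = (0.5800, 0.4200).
I(U;V) = Σ p(x,y)·ln[p(x,y)/(p(x)p(y))].
  (1,r): 0.18·ln(1.1084) = 0.0185
  (1,s): 0.10·ln(0.8503) = -0.0162
  (2,r): 0.17·ln(0.7515) = -0.0486
  (2,s): 0.22·ln(1.3431) = 0.0649
  (3,r): 0.23·ln(1.2017) = 0.0423
  (3,s): 0.10·ln(0.7215) = -0.0326
Sum = 0.028 nats.

0.028 nats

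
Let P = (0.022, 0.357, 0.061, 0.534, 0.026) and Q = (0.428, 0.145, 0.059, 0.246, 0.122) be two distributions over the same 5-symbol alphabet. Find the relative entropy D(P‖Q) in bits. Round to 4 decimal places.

D(P‖Q) = Σ p·log₂(p/q).
  0.022·log₂(0.022/0.428) = -0.09420
  0.357·log₂(0.357/0.145) = 0.46405
  0.061·log₂(0.061/0.059) = 0.00293
  0.534·log₂(0.534/0.246) = 0.59711
  0.026·log₂(0.026/0.122) = -0.05799
D(P‖Q) = 0.9119 bits.

0.9119 bits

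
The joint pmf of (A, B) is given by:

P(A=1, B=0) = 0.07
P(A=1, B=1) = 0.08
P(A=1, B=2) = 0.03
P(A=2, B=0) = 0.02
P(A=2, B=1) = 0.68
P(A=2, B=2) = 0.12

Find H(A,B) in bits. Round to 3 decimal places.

H(A,B) = −Σ p(x,y)·log₂ p(x,y) over all 6 cells.
  cell (1,0): −0.07·log₂0.07 = 0.2686
  cell (1,1): −0.08·log₂0.08 = 0.2915
  cell (1,2): −0.03·log₂0.03 = 0.1518
  cell (2,0): −0.02·log₂0.02 = 0.1129
  cell (2,1): −0.68·log₂0.68 = 0.3783
  cell (2,2): −0.12·log₂0.12 = 0.3671
Sum = 1.570 bits.

1.570 bits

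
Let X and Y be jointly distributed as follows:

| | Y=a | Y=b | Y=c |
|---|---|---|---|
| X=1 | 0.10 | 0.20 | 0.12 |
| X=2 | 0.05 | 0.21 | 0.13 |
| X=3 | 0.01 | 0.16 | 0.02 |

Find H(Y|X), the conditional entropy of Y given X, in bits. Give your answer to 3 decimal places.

1.327 bits

Chain rule: H(Y|X) = H(X,Y) − H(X).
Marginals: p(X) = (0.4200, 0.3900, 0.1900), p(Y) = (0.1600, 0.5700, 0.2700).
H(X,Y) = 2.8375 bits; H(X) = 1.5107 bits.
H(Y|X) = 2.8375 − 1.5107 = 1.327 bits.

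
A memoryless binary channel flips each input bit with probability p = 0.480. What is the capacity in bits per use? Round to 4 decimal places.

Binary symmetric channel: C = 1 − h₂(ε) where h₂ is the binary entropy function.
h₂(0.480) = −0.480·log₂0.480 − 0.520·log₂0.520 = 0.9988.
C = 1 − 0.9988 = 0.0012 bits per channel use.

0.0012 bits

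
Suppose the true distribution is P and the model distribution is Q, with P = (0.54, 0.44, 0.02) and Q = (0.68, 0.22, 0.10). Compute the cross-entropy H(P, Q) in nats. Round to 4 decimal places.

H(P,Q) = −Σ p·ln q.
  −0.54·ln(0.68) = 0.20826
  −0.44·ln(0.22) = 0.66622
  −0.02·ln(0.10) = 0.04605
H(P,Q) = 0.9205 nats.

0.9205 nats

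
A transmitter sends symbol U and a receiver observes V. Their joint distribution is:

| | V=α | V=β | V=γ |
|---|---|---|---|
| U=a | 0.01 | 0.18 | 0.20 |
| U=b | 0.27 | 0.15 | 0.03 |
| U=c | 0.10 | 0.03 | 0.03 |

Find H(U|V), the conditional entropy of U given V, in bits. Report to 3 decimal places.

1.118 bits

Chain rule: H(U|V) = H(U,V) − H(V).
Marginals: p(U) = (0.3900, 0.4500, 0.1600), p(V) = (0.3800, 0.3600, 0.2600).
H(U,V) = 2.6842 bits; H(V) = 1.5664 bits.
H(U|V) = 2.6842 − 1.5664 = 1.118 bits.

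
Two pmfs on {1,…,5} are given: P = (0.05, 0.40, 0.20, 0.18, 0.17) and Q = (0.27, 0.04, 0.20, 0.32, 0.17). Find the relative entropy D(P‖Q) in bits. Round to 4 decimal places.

D(P‖Q) = Σ p·log₂(p/q).
  0.05·log₂(0.05/0.27) = -0.12165
  0.40·log₂(0.40/0.04) = 1.32877
  0.20·log₂(0.20/0.20) = 0.00000
  0.18·log₂(0.18/0.32) = -0.14941
  0.17·log₂(0.17/0.17) = 0.00000
D(P‖Q) = 1.0577 bits.

1.0577 bits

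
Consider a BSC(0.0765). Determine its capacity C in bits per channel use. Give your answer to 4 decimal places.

Binary symmetric channel: C = 1 − h₂(ε) where h₂ is the binary entropy function.
h₂(0.0765) = −0.0765·log₂0.0765 − 0.9235·log₂0.9235 = 0.3897.
C = 1 − 0.3897 = 0.6103 bits per channel use.

0.6103 bits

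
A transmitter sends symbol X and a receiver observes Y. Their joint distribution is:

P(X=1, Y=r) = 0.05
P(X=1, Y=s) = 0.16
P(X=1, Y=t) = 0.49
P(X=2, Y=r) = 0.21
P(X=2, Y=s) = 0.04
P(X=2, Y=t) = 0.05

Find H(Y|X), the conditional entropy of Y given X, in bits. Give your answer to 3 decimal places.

1.137 bits

Marginals: p(X) = (0.7000, 0.3000), p(Y) = (0.2600, 0.2000, 0.5400).
H(Y|X) = Σ p(X) · H(Y|X=·).
  X=1: p=0.7000, H(Y|X=1) = 1.1188
  X=2: p=0.3000, H(Y|X=2) = 1.1786
Weighted sum = 1.137 bits.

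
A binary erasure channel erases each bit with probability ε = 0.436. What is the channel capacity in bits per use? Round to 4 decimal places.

Binary erasure channel: capacity C = 1 − ε.
C = 1 − 0.436 = 0.5640 bits per channel use.

0.5640 bits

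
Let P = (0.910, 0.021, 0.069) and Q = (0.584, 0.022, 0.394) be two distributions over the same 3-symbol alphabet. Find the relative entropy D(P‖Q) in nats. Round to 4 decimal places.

0.2824 nats

D(P‖Q) = Σ p·ln(p/q).
  0.910·ln(0.910/0.584) = 0.40362
  0.021·ln(0.021/0.022) = -0.00098
  0.069·ln(0.069/0.394) = -0.12021
D(P‖Q) = 0.2824 nats.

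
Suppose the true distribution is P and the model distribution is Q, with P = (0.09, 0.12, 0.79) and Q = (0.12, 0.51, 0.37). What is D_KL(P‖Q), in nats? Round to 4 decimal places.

0.3997 nats

D(P‖Q) = Σ p·ln(p/q).
  0.09·ln(0.09/0.12) = -0.02589
  0.12·ln(0.12/0.51) = -0.17363
  0.79·ln(0.79/0.37) = 0.59924
D(P‖Q) = 0.3997 nats.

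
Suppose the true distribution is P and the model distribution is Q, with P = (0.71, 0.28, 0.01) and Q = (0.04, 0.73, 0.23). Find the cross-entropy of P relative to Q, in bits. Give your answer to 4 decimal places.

H(P,Q) = −Σ p·log₂ q.
  −0.71·log₂(0.04) = 3.29714
  −0.28·log₂(0.73) = 0.12713
  −0.01·log₂(0.23) = 0.02120
H(P,Q) = 3.4455 bits.

3.4455 bits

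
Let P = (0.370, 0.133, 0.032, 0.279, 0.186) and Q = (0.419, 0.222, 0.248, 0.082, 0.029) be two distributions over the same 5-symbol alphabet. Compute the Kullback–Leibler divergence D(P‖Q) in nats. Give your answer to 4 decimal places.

0.5076 nats

D(P‖Q) = Σ p·ln(p/q).
  0.370·ln(0.370/0.419) = -0.04602
  0.133·ln(0.133/0.222) = -0.06814
  0.032·ln(0.032/0.248) = -0.06553
  0.279·ln(0.279/0.082) = 0.34163
  0.186·ln(0.186/0.029) = 0.34567
D(P‖Q) = 0.5076 nats.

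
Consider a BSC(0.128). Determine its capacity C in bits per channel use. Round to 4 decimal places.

0.4481 bits

Binary symmetric channel: C = 1 − h₂(ε) where h₂ is the binary entropy function.
h₂(0.128) = −0.128·log₂0.128 − 0.872·log₂0.872 = 0.5519.
C = 1 − 0.5519 = 0.4481 bits per channel use.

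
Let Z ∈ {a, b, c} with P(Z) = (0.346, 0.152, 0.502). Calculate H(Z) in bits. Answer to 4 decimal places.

H(Z) = −Σ p·log₂ p.
  −(0.346)·log₂(0.346) = 0.52978
  −(0.152)·log₂(0.152) = 0.41311
  −(0.502)·log₂(0.502) = 0.49911
Sum: 0.52978 + 0.41311 + 0.49911 = 1.4420 bits.

1.4420 bits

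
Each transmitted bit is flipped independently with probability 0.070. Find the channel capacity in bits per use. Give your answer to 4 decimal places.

0.6341 bits

Binary symmetric channel: C = 1 − h₂(ε) where h₂ is the binary entropy function.
h₂(0.070) = −0.070·log₂0.070 − 0.930·log₂0.930 = 0.3659.
C = 1 − 0.3659 = 0.6341 bits per channel use.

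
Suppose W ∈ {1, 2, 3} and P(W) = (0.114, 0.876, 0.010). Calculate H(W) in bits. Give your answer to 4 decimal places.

0.5909 bits

H(W) = −Σ p·log₂ p.
  −(0.114)·log₂(0.114) = 0.35715
  −(0.876)·log₂(0.876) = 0.16731
  −(0.010)·log₂(0.010) = 0.06644
Sum: 0.35715 + 0.16731 + 0.06644 = 0.5909 bits.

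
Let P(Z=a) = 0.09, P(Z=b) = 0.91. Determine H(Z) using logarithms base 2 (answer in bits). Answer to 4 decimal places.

0.4365 bits

H(Z) = −Σ p·log₂ p.
  −(0.09)·log₂(0.09) = 0.31265
  −(0.91)·log₂(0.91) = 0.12382
Sum: 0.31265 + 0.12382 = 0.4365 bits.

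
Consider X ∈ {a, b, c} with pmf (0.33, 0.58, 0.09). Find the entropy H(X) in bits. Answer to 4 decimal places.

1.2963 bits

H(X) = −Σ p·log₂ p.
  −(0.33)·log₂(0.33) = 0.52782
  −(0.58)·log₂(0.58) = 0.45581
  −(0.09)·log₂(0.09) = 0.31265
Sum: 0.52782 + 0.45581 + 0.31265 = 1.2963 bits.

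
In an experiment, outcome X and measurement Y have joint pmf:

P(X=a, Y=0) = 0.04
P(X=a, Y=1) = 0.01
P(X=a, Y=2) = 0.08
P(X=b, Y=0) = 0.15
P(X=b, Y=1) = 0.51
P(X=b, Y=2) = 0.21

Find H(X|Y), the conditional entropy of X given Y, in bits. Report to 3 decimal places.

0.459 bits

Marginals: p(X) = (0.1300, 0.8700), p(Y) = (0.1900, 0.5200, 0.2900).
H(X|Y) = Σ p(Y) · H(X|Y=·).
  Y=0: p=0.1900, H(X|Y=0) = 0.7425
  Y=1: p=0.5200, H(X|Y=1) = 0.1371
  Y=2: p=0.2900, H(X|Y=2) = 0.8498
Weighted sum = 0.459 bits.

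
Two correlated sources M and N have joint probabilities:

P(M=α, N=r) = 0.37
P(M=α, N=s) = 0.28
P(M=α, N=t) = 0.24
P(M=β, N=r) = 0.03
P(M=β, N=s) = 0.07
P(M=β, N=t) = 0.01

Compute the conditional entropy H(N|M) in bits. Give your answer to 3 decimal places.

1.526 bits

Chain rule: H(N|M) = H(M,N) − H(M).
Marginals: p(M) = (0.8900, 0.1100), p(N) = (0.4000, 0.3500, 0.2500).
H(M,N) = 2.0258 bits; H(M) = 0.4999 bits.
H(N|M) = 2.0258 − 0.4999 = 1.526 bits.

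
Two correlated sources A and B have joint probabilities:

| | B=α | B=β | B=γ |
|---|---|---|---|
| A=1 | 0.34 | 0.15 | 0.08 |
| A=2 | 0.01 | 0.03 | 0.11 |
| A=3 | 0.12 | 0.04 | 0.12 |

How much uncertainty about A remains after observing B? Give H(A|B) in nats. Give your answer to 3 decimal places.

Marginals: p(A) = (0.5700, 0.1500, 0.2800), p(B) = (0.4700, 0.2200, 0.3100).
H(A|B) = Σ p(B) · H(A|B=·).
  B=α: p=0.4700, H(A|B=α) = 0.6647
  B=β: p=0.2200, H(A|B=β) = 0.8428
  B=γ: p=0.3100, H(A|B=γ) = 1.0846
Weighted sum = 0.834 nats.

0.834 nats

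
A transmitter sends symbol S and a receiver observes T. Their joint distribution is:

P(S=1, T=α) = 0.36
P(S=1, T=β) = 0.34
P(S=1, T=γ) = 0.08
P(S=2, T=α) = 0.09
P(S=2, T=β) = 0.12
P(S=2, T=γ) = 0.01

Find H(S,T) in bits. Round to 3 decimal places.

2.097 bits

H(S,T) = −Σ p(x,y)·log₂ p(x,y) over all 6 cells.
  cell (1,α): −0.36·log₂0.36 = 0.5306
  cell (1,β): −0.34·log₂0.34 = 0.5292
  cell (1,γ): −0.08·log₂0.08 = 0.2915
  cell (2,α): −0.09·log₂0.09 = 0.3127
  cell (2,β): −0.12·log₂0.12 = 0.3671
  cell (2,γ): −0.01·log₂0.01 = 0.0664
Sum = 2.097 bits.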